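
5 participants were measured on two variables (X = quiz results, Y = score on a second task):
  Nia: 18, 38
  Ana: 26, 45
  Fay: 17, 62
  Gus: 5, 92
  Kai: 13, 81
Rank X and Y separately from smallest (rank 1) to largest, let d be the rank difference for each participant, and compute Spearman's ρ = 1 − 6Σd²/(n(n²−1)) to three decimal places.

Ranks of variable 1: 4, 5, 3, 1, 2
Ranks of variable 2: 1, 2, 3, 5, 4
d = r₁ − r₂: 3, 3, 0, -4, -2
d²: 9, 9, 0, 16, 4; Σd² = 38
ρ = 1 − 6·38/(5·24) = 1 − 228/120 = -0.900

-0.900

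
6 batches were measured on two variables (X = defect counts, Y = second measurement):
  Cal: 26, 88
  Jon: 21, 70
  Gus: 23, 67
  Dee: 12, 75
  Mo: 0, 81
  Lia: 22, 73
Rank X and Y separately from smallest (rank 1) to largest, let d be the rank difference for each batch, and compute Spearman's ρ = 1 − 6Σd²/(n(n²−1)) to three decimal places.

Ranks of variable 1: 6, 3, 5, 2, 1, 4
Ranks of variable 2: 6, 2, 1, 4, 5, 3
d = r₁ − r₂: 0, 1, 4, -2, -4, 1
d²: 0, 1, 16, 4, 16, 1; Σd² = 38
ρ = 1 − 6·38/(6·35) = 1 − 228/210 = -0.086

-0.086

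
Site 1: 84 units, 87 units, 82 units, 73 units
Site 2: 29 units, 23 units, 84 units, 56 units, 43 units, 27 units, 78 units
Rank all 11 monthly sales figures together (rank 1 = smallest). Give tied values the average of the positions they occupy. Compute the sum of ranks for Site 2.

Sorted (ascending): 23, 27, 29, 43, 56, 73, 78, 82, 84, 84, 87
The 2 values of 84 occupy positions 9–10 → average rank (9+10)/2 = 9.5.
Site 2 values → pooled ranks: 29→3, 23→1, 84→9.5, 56→5, 43→4, 27→2, 78→7
Rank sum = 3 + 1 + 9.5 + 5 + 4 + 2 + 7 = 31.5

31.5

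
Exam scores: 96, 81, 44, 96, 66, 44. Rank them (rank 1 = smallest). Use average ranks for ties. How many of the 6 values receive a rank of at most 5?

Sorted (ascending): 44, 44, 66, 81, 96, 96
The 2 values of 44 occupy positions 1–2 → average rank (1+2)/2 = 1.5.
The 2 values of 96 occupy positions 5–6 → average rank (5+6)/2 = 5.5.
Ranks ≤ 5: {1.5, 1.5, 3, 4} → 4 values.

4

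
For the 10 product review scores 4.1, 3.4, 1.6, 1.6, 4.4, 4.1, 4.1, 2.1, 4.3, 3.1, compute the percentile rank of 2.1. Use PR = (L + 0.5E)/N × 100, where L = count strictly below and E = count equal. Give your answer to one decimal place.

N = 10.
Strictly below 2.1: 2. Equal to 2.1: 1.
PR = (2 + 0.5·1)/10 × 100 = 25.0

25.0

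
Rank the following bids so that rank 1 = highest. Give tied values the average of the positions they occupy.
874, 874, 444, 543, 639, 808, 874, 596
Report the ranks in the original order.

2, 2, 8, 7, 5, 4, 2, 6

Sorted (descending): 874, 874, 874, 808, 639, 596, 543, 444
The 3 values of 874 occupy positions 1–3 → average rank 2.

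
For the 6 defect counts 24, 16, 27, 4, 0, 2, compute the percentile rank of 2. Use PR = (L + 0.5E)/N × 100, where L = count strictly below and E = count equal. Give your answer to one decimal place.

N = 6.
Strictly below 2: 1. Equal to 2: 1.
PR = (1 + 0.5·1)/6 × 100 = 25.0

25.0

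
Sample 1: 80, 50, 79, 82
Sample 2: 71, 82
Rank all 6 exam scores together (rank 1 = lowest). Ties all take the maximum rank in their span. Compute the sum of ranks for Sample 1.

14

Sorted (ascending): 50, 71, 79, 80, 82, 82
The 2 values of 82 occupy positions 5–6 → each gets rank 6.
Sample 1 values → pooled ranks: 80→4, 50→1, 79→3, 82→6
Rank sum = 4 + 1 + 3 + 6 = 14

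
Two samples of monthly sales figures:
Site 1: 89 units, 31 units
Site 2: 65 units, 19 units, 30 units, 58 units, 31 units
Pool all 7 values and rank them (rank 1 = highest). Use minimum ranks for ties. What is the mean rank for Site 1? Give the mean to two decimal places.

2.50

Sorted (descending): 89, 65, 58, 31, 31, 30, 19
The 2 values of 31 occupy positions 4–5 → each gets rank 4.
Site 1 values → pooled ranks: 89→1, 31→4
Mean rank = (1 + 4) / 2 = 2.50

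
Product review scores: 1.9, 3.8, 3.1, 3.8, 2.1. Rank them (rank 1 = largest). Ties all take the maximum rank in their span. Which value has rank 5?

1.9

Sorted (descending): 3.8, 3.8, 3.1, 2.1, 1.9
The 2 values of 3.8 occupy positions 1–2 → each gets rank 2.
Rank 5 → value 1.9.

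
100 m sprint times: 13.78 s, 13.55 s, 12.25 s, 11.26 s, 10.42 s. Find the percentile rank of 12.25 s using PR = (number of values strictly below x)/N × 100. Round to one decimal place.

N = 5.
Strictly below 12.25: 2. Equal to 12.25: 1.
PR = 2/5 × 100 = 40.0

40.0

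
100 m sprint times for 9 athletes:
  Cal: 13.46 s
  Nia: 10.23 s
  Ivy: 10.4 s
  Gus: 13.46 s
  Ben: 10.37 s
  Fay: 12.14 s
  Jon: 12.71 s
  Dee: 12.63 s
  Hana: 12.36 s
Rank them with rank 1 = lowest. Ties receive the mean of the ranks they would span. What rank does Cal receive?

8.5

Sorted (ascending): 10.23, 10.37, 10.4, 12.14, 12.36, 12.63, 12.71, 13.46, 13.46
The 2 values of 13.46 occupy positions 8–9 → average rank (8+9)/2 = 8.5.
Cal has value 13.46 s → rank 8.5.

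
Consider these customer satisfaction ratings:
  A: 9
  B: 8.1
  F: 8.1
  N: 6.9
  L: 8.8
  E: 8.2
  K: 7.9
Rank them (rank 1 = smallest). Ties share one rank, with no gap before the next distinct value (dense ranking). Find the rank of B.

3

Sorted (ascending): 6.9, 7.9, 8.1, 8.1, 8.2, 8.8, 9
The 2 values of 8.1 share dense rank 3.
Remaining distinct values take the next consecutive integers.
B has value 8.1 → rank 3.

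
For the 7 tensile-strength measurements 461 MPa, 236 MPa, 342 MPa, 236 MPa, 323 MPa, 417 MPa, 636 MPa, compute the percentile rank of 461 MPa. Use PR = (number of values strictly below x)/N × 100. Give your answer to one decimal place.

N = 7.
Strictly below 461: 5. Equal to 461: 1.
PR = 5/7 × 100 = 71.4

71.4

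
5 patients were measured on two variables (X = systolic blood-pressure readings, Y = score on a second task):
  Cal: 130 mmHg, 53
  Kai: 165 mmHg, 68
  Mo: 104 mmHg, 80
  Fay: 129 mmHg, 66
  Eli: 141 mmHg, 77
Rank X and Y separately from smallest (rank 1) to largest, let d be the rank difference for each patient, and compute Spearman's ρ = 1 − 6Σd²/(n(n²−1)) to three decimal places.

Ranks of variable 1: 3, 5, 1, 2, 4
Ranks of variable 2: 1, 3, 5, 2, 4
d = r₁ − r₂: 2, 2, -4, 0, 0
d²: 4, 4, 16, 0, 0; Σd² = 24
ρ = 1 − 6·24/(5·24) = 1 − 144/120 = -0.200

-0.200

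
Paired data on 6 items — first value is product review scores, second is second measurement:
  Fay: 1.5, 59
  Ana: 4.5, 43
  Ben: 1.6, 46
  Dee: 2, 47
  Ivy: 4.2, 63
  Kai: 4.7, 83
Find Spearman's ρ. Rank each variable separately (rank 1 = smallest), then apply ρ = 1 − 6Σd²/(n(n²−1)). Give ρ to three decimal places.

Ranks of variable 1: 1, 5, 2, 3, 4, 6
Ranks of variable 2: 4, 1, 2, 3, 5, 6
d = r₁ − r₂: -3, 4, 0, 0, -1, 0
d²: 9, 16, 0, 0, 1, 0; Σd² = 26
ρ = 1 − 6·26/(6·35) = 1 − 156/210 = 0.257

0.257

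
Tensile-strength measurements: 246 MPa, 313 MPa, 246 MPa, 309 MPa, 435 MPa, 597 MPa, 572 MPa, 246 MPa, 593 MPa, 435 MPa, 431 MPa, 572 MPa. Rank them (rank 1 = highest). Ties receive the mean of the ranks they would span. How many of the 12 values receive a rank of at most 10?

9

Sorted (descending): 597, 593, 572, 572, 435, 435, 431, 313, 309, 246, 246, 246
The 2 values of 572 occupy positions 3–4 → average rank (3+4)/2 = 3.5.
The 2 values of 435 occupy positions 5–6 → average rank (5+6)/2 = 5.5.
The 3 values of 246 occupy positions 10–12 → average rank 11.
Ranks ≤ 10: {1, 2, 3.5, 3.5, 5.5, 5.5, 7, 8, 9} → 9 values.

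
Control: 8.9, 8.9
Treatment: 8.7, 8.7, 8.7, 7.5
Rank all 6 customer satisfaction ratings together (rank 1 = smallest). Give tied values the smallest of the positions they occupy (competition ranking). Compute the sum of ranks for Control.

10

Sorted (ascending): 7.5, 8.7, 8.7, 8.7, 8.9, 8.9
The 3 values of 8.7 occupy positions 2–4 → each gets rank 2.
The 2 values of 8.9 occupy positions 5–6 → each gets rank 5.
Control values → pooled ranks: 8.9→5, 8.9→5
Rank sum = 5 + 5 = 10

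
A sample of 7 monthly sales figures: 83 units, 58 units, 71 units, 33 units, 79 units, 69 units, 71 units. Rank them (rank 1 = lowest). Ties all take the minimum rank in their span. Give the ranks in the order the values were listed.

7, 2, 4, 1, 6, 3, 4

Sorted (ascending): 33, 58, 69, 71, 71, 79, 83
The 2 values of 71 occupy positions 4–5 → each gets rank 4.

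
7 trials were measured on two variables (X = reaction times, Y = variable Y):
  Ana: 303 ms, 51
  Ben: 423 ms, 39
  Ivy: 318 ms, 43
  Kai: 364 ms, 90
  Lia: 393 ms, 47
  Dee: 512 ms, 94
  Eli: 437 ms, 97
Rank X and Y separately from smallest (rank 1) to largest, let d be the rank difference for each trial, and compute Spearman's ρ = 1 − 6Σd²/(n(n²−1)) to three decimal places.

0.429

Ranks of variable 1: 1, 5, 2, 3, 4, 7, 6
Ranks of variable 2: 4, 1, 2, 5, 3, 6, 7
d = r₁ − r₂: -3, 4, 0, -2, 1, 1, -1
d²: 9, 16, 0, 4, 1, 1, 1; Σd² = 32
ρ = 1 − 6·32/(7·48) = 1 − 192/336 = 0.429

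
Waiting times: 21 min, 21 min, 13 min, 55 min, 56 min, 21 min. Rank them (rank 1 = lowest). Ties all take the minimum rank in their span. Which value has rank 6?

56

Sorted (ascending): 13, 21, 21, 21, 55, 56
The 3 values of 21 occupy positions 2–4 → each gets rank 2.
Rank 6 → value 56.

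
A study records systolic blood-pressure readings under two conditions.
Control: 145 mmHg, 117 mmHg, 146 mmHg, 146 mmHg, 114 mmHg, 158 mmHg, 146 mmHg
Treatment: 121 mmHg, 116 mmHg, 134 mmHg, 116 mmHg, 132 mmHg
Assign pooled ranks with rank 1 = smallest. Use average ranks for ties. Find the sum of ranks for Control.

55

Sorted (ascending): 114, 116, 116, 117, 121, 132, 134, 145, 146, 146, 146, 158
The 2 values of 116 occupy positions 2–3 → average rank (2+3)/2 = 2.5.
The 3 values of 146 occupy positions 9–11 → average rank 10.
Control values → pooled ranks: 145→8, 117→4, 146→10, 146→10, 114→1, 158→12, 146→10
Rank sum = 8 + 4 + 10 + 10 + 1 + 12 + 10 = 55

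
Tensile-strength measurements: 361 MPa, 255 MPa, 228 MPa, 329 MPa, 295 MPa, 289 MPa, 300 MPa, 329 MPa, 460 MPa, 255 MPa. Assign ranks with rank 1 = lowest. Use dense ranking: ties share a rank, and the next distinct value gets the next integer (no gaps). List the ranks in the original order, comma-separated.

Sorted (ascending): 228, 255, 255, 289, 295, 300, 329, 329, 361, 460
The 2 values of 255 share dense rank 2.
The 2 values of 329 share dense rank 6.
Remaining distinct values take the next consecutive integers.

7, 2, 1, 6, 4, 3, 5, 6, 8, 2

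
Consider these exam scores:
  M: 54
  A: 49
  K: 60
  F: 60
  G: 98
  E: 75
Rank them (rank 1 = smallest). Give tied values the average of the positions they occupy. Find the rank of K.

Sorted (ascending): 49, 54, 60, 60, 75, 98
The 2 values of 60 occupy positions 3–4 → average rank (3+4)/2 = 3.5.
K has value 60 → rank 3.5.

3.5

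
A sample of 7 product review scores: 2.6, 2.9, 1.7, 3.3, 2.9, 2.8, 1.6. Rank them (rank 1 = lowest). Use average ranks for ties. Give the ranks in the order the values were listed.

Sorted (ascending): 1.6, 1.7, 2.6, 2.8, 2.9, 2.9, 3.3
The 2 values of 2.9 occupy positions 5–6 → average rank (5+6)/2 = 5.5.

3, 5.5, 2, 7, 5.5, 4, 1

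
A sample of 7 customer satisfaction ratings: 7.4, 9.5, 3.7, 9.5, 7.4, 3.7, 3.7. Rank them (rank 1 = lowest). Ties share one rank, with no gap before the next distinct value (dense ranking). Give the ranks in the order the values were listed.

2, 3, 1, 3, 2, 1, 1

Sorted (ascending): 3.7, 3.7, 3.7, 7.4, 7.4, 9.5, 9.5
The 3 values of 3.7 share dense rank 1.
The 2 values of 7.4 share dense rank 2.
The 2 values of 9.5 share dense rank 3.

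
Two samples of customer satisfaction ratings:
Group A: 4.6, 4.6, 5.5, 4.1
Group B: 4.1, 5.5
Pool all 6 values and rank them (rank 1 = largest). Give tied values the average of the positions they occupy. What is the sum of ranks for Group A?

14

Sorted (descending): 5.5, 5.5, 4.6, 4.6, 4.1, 4.1
The 2 values of 5.5 occupy positions 1–2 → average rank (1+2)/2 = 1.5.
The 2 values of 4.6 occupy positions 3–4 → average rank (3+4)/2 = 3.5.
The 2 values of 4.1 occupy positions 5–6 → average rank (5+6)/2 = 5.5.
Group A values → pooled ranks: 4.6→3.5, 4.6→3.5, 5.5→1.5, 4.1→5.5
Rank sum = 3.5 + 3.5 + 1.5 + 5.5 = 14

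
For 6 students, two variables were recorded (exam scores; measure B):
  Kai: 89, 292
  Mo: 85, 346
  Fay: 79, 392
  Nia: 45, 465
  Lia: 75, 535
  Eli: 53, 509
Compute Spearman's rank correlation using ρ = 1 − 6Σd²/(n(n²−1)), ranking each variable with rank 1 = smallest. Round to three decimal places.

-0.771

Ranks of variable 1: 6, 5, 4, 1, 3, 2
Ranks of variable 2: 1, 2, 3, 4, 6, 5
d = r₁ − r₂: 5, 3, 1, -3, -3, -3
d²: 25, 9, 1, 9, 9, 9; Σd² = 62
ρ = 1 − 6·62/(6·35) = 1 − 372/210 = -0.771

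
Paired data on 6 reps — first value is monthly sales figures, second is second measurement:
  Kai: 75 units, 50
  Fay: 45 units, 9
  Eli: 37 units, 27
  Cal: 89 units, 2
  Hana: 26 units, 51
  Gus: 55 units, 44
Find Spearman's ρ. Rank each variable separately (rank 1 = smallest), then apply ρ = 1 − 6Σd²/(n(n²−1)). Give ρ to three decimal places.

-0.486

Ranks of variable 1: 5, 3, 2, 6, 1, 4
Ranks of variable 2: 5, 2, 3, 1, 6, 4
d = r₁ − r₂: 0, 1, -1, 5, -5, 0
d²: 0, 1, 1, 25, 25, 0; Σd² = 52
ρ = 1 − 6·52/(6·35) = 1 − 312/210 = -0.486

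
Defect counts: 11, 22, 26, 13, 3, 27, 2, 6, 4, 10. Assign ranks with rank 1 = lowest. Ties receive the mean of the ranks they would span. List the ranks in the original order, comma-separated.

6, 8, 9, 7, 2, 10, 1, 4, 3, 5

Sorted (ascending): 2, 3, 4, 6, 10, 11, 13, 22, 26, 27
No ties — each value takes its position as its rank.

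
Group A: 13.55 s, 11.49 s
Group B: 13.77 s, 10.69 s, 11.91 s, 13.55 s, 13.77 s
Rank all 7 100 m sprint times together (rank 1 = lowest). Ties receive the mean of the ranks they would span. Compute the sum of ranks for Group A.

Sorted (ascending): 10.69, 11.49, 11.91, 13.55, 13.55, 13.77, 13.77
The 2 values of 13.55 occupy positions 4–5 → average rank (4+5)/2 = 4.5.
The 2 values of 13.77 occupy positions 6–7 → average rank (6+7)/2 = 6.5.
Group A values → pooled ranks: 13.55→4.5, 11.49→2
Rank sum = 4.5 + 2 = 6.5

6.5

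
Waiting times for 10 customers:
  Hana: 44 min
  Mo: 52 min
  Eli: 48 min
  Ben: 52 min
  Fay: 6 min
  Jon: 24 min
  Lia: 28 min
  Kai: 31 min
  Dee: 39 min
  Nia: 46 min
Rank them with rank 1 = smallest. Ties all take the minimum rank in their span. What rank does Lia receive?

3

Sorted (ascending): 6, 24, 28, 31, 39, 44, 46, 48, 52, 52
The 2 values of 52 occupy positions 9–10 → each gets rank 9.
Lia has value 28 min → rank 3.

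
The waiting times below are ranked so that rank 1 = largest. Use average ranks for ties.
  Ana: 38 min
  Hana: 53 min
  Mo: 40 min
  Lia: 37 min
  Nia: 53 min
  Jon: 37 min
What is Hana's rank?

1.5

Sorted (descending): 53, 53, 40, 38, 37, 37
The 2 values of 53 occupy positions 1–2 → average rank (1+2)/2 = 1.5.
The 2 values of 37 occupy positions 5–6 → average rank (5+6)/2 = 5.5.
Hana has value 53 min → rank 1.5.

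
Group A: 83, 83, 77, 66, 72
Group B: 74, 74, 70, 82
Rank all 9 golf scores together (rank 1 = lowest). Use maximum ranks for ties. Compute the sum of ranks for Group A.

Sorted (ascending): 66, 70, 72, 74, 74, 77, 82, 83, 83
The 2 values of 74 occupy positions 4–5 → each gets rank 5.
The 2 values of 83 occupy positions 8–9 → each gets rank 9.
Group A values → pooled ranks: 83→9, 83→9, 77→6, 66→1, 72→3
Rank sum = 9 + 9 + 6 + 1 + 3 = 28

28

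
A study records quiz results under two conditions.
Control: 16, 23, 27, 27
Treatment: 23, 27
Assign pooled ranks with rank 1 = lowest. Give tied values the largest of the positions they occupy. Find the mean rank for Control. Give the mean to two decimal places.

4.00

Sorted (ascending): 16, 23, 23, 27, 27, 27
The 2 values of 23 occupy positions 2–3 → each gets rank 3.
The 3 values of 27 occupy positions 4–6 → each gets rank 6.
Control values → pooled ranks: 16→1, 23→3, 27→6, 27→6
Mean rank = (1 + 3 + 6 + 6) / 4 = 4.00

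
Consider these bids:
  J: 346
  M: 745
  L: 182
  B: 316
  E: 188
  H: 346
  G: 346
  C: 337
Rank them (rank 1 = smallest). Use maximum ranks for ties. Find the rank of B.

3

Sorted (ascending): 182, 188, 316, 337, 346, 346, 346, 745
The 3 values of 346 occupy positions 5–7 → each gets rank 7.
B has value 316 → rank 3.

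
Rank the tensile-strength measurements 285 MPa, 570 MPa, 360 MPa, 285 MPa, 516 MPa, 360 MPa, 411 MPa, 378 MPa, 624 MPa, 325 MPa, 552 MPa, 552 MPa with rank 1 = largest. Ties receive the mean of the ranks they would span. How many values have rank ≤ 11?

10

Sorted (descending): 624, 570, 552, 552, 516, 411, 378, 360, 360, 325, 285, 285
The 2 values of 552 occupy positions 3–4 → average rank (3+4)/2 = 3.5.
The 2 values of 360 occupy positions 8–9 → average rank (8+9)/2 = 8.5.
The 2 values of 285 occupy positions 11–12 → average rank (11+12)/2 = 11.5.
Ranks ≤ 11: {1, 2, 3.5, 3.5, 5, 6, 7, 8.5, 8.5, 10} → 10 values.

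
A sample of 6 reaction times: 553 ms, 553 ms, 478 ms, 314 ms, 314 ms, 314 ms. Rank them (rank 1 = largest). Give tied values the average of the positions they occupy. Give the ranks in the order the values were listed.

1.5, 1.5, 3, 5, 5, 5

Sorted (descending): 553, 553, 478, 314, 314, 314
The 2 values of 553 occupy positions 1–2 → average rank (1+2)/2 = 1.5.
The 3 values of 314 occupy positions 4–6 → average rank 5.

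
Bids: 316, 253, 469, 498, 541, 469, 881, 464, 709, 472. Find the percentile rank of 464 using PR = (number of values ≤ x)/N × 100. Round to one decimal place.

N = 10.
Strictly below 464: 2. Equal to 464: 1.
PR = 3/10 × 100 = 30.0

30.0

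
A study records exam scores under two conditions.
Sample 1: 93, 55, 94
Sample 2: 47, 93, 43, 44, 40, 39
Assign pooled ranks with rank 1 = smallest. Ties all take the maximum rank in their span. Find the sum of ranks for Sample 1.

23

Sorted (ascending): 39, 40, 43, 44, 47, 55, 93, 93, 94
The 2 values of 93 occupy positions 7–8 → each gets rank 8.
Sample 1 values → pooled ranks: 93→8, 55→6, 94→9
Rank sum = 8 + 6 + 9 = 23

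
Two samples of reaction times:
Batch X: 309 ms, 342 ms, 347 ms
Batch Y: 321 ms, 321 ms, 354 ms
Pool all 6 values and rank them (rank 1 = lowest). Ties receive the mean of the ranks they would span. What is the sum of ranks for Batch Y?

Sorted (ascending): 309, 321, 321, 342, 347, 354
The 2 values of 321 occupy positions 2–3 → average rank (2+3)/2 = 2.5.
Batch Y values → pooled ranks: 321→2.5, 321→2.5, 354→6
Rank sum = 2.5 + 2.5 + 6 = 11

11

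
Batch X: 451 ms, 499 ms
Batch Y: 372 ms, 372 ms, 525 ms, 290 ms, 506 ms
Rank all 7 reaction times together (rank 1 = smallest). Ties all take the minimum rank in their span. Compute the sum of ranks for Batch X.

9

Sorted (ascending): 290, 372, 372, 451, 499, 506, 525
The 2 values of 372 occupy positions 2–3 → each gets rank 2.
Batch X values → pooled ranks: 451→4, 499→5
Rank sum = 4 + 5 = 9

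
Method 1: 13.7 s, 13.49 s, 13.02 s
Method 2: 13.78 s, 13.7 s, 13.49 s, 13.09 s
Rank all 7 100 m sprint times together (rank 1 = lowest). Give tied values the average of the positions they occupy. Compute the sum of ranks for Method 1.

Sorted (ascending): 13.02, 13.09, 13.49, 13.49, 13.7, 13.7, 13.78
The 2 values of 13.49 occupy positions 3–4 → average rank (3+4)/2 = 3.5.
The 2 values of 13.7 occupy positions 5–6 → average rank (5+6)/2 = 5.5.
Method 1 values → pooled ranks: 13.7→5.5, 13.49→3.5, 13.02→1
Rank sum = 5.5 + 3.5 + 1 = 10

10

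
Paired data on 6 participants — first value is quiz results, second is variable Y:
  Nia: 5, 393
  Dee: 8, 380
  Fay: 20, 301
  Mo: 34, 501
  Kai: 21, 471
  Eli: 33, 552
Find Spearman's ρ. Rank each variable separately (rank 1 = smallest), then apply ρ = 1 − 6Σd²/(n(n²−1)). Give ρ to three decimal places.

Ranks of variable 1: 1, 2, 3, 6, 4, 5
Ranks of variable 2: 3, 2, 1, 5, 4, 6
d = r₁ − r₂: -2, 0, 2, 1, 0, -1
d²: 4, 0, 4, 1, 0, 1; Σd² = 10
ρ = 1 − 6·10/(6·35) = 1 − 60/210 = 0.714

0.714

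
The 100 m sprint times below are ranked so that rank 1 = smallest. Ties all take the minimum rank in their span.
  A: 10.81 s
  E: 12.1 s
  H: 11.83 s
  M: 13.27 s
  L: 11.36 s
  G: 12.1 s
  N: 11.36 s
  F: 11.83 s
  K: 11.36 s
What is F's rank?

5

Sorted (ascending): 10.81, 11.36, 11.36, 11.36, 11.83, 11.83, 12.1, 12.1, 13.27
The 3 values of 11.36 occupy positions 2–4 → each gets rank 2.
The 2 values of 11.83 occupy positions 5–6 → each gets rank 5.
The 2 values of 12.1 occupy positions 7–8 → each gets rank 7.
F has value 11.83 s → rank 5.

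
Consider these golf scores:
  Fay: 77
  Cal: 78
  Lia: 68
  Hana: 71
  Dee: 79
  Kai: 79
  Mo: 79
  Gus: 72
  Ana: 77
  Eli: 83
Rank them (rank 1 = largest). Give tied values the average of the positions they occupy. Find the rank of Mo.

3

Sorted (descending): 83, 79, 79, 79, 78, 77, 77, 72, 71, 68
The 3 values of 79 occupy positions 2–4 → average rank 3.
The 2 values of 77 occupy positions 6–7 → average rank (6+7)/2 = 6.5.
Mo has value 79 → rank 3.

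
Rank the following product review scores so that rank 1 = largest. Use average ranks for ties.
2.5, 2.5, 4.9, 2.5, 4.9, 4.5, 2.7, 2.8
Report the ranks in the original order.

Sorted (descending): 4.9, 4.9, 4.5, 2.8, 2.7, 2.5, 2.5, 2.5
The 2 values of 4.9 occupy positions 1–2 → average rank (1+2)/2 = 1.5.
The 3 values of 2.5 occupy positions 6–8 → average rank 7.

7, 7, 1.5, 7, 1.5, 3, 5, 4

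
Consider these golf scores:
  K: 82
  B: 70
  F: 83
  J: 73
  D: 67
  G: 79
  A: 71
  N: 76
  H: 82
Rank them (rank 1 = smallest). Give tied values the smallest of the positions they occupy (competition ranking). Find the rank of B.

2

Sorted (ascending): 67, 70, 71, 73, 76, 79, 82, 82, 83
The 2 values of 82 occupy positions 7–8 → each gets rank 7.
B has value 70 → rank 2.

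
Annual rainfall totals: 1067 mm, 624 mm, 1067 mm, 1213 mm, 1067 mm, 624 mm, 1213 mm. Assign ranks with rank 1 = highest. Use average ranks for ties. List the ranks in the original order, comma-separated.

4, 6.5, 4, 1.5, 4, 6.5, 1.5

Sorted (descending): 1213, 1213, 1067, 1067, 1067, 624, 624
The 2 values of 1213 occupy positions 1–2 → average rank (1+2)/2 = 1.5.
The 3 values of 1067 occupy positions 3–5 → average rank 4.
The 2 values of 624 occupy positions 6–7 → average rank (6+7)/2 = 6.5.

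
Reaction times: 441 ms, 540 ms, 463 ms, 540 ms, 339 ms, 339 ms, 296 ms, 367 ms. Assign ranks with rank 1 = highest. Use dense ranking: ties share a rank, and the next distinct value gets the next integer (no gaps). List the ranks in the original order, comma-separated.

3, 1, 2, 1, 5, 5, 6, 4

Sorted (descending): 540, 540, 463, 441, 367, 339, 339, 296
The 2 values of 540 share dense rank 1.
The 2 values of 339 share dense rank 5.
Remaining distinct values take the next consecutive integers.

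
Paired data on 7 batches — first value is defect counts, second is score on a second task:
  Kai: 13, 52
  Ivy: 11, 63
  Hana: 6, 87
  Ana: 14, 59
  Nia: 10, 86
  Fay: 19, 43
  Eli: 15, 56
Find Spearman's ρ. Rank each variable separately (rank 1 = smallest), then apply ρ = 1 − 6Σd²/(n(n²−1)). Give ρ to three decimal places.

Ranks of variable 1: 4, 3, 1, 5, 2, 7, 6
Ranks of variable 2: 2, 5, 7, 4, 6, 1, 3
d = r₁ − r₂: 2, -2, -6, 1, -4, 6, 3
d²: 4, 4, 36, 1, 16, 36, 9; Σd² = 106
ρ = 1 − 6·106/(7·48) = 1 − 636/336 = -0.893

-0.893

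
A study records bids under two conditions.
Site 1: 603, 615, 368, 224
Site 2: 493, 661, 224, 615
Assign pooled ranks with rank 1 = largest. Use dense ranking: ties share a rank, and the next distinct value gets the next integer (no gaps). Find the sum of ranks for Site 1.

Sorted (descending): 661, 615, 615, 603, 493, 368, 224, 224
The 2 values of 615 share dense rank 2.
The 2 values of 224 share dense rank 6.
Remaining distinct values take the next consecutive integers.
Site 1 values → pooled ranks: 603→3, 615→2, 368→5, 224→6
Rank sum = 3 + 2 + 5 + 6 = 16

16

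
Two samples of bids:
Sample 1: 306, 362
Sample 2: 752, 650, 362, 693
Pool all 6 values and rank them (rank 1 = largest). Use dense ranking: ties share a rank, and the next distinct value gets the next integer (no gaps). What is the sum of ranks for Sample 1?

9

Sorted (descending): 752, 693, 650, 362, 362, 306
The 2 values of 362 share dense rank 4.
Remaining distinct values take the next consecutive integers.
Sample 1 values → pooled ranks: 306→5, 362→4
Rank sum = 5 + 4 = 9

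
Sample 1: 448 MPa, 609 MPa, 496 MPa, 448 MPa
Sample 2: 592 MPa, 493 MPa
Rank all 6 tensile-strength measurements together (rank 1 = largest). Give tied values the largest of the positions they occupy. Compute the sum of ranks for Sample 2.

6

Sorted (descending): 609, 592, 496, 493, 448, 448
The 2 values of 448 occupy positions 5–6 → each gets rank 6.
Sample 2 values → pooled ranks: 592→2, 493→4
Rank sum = 2 + 4 = 6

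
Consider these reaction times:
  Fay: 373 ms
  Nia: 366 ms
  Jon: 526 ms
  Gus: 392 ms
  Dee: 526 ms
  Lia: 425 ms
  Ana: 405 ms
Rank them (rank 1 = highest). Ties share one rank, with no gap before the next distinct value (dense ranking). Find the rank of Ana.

Sorted (descending): 526, 526, 425, 405, 392, 373, 366
The 2 values of 526 share dense rank 1.
Remaining distinct values take the next consecutive integers.
Ana has value 405 ms → rank 3.

3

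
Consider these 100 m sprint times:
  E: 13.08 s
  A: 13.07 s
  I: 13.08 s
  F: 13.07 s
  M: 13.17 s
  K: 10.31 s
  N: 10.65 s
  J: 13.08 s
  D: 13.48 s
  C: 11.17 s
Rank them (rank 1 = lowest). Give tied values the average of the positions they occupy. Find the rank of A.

4.5

Sorted (ascending): 10.31, 10.65, 11.17, 13.07, 13.07, 13.08, 13.08, 13.08, 13.17, 13.48
The 2 values of 13.07 occupy positions 4–5 → average rank (4+5)/2 = 4.5.
The 3 values of 13.08 occupy positions 6–8 → average rank 7.
A has value 13.07 s → rank 4.5.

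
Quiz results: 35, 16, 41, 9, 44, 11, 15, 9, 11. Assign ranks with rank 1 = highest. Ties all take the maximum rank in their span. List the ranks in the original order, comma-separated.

3, 4, 2, 9, 1, 7, 5, 9, 7

Sorted (descending): 44, 41, 35, 16, 15, 11, 11, 9, 9
The 2 values of 11 occupy positions 6–7 → each gets rank 7.
The 2 values of 9 occupy positions 8–9 → each gets rank 9.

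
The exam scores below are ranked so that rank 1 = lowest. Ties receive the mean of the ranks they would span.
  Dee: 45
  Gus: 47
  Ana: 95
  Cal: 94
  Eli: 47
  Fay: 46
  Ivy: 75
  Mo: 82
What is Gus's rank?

3.5

Sorted (ascending): 45, 46, 47, 47, 75, 82, 94, 95
The 2 values of 47 occupy positions 3–4 → average rank (3+4)/2 = 3.5.
Gus has value 47 → rank 3.5.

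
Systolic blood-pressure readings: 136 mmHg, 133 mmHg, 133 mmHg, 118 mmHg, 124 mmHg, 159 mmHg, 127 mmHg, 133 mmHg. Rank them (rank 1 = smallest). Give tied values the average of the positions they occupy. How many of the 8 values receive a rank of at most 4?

3

Sorted (ascending): 118, 124, 127, 133, 133, 133, 136, 159
The 3 values of 133 occupy positions 4–6 → average rank 5.
Ranks ≤ 4: {1, 2, 3} → 3 values.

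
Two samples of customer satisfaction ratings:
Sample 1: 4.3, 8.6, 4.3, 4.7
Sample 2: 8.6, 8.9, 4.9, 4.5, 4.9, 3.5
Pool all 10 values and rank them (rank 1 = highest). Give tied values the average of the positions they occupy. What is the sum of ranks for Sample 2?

Sorted (descending): 8.9, 8.6, 8.6, 4.9, 4.9, 4.7, 4.5, 4.3, 4.3, 3.5
The 2 values of 8.6 occupy positions 2–3 → average rank (2+3)/2 = 2.5.
The 2 values of 4.9 occupy positions 4–5 → average rank (4+5)/2 = 4.5.
The 2 values of 4.3 occupy positions 8–9 → average rank (8+9)/2 = 8.5.
Sample 2 values → pooled ranks: 8.6→2.5, 8.9→1, 4.9→4.5, 4.5→7, 4.9→4.5, 3.5→10
Rank sum = 2.5 + 1 + 4.5 + 7 + 4.5 + 10 = 29.5

29.5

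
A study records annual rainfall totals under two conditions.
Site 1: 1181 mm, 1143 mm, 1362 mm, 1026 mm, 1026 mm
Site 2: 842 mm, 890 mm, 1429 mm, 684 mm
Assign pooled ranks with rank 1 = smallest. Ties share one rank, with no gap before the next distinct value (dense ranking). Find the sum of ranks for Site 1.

26

Sorted (ascending): 684, 842, 890, 1026, 1026, 1143, 1181, 1362, 1429
The 2 values of 1026 share dense rank 4.
Remaining distinct values take the next consecutive integers.
Site 1 values → pooled ranks: 1181→6, 1143→5, 1362→7, 1026→4, 1026→4
Rank sum = 6 + 5 + 7 + 4 + 4 = 26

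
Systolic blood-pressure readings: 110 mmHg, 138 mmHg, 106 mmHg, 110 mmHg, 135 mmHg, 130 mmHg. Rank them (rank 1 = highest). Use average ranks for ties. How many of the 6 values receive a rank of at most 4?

3

Sorted (descending): 138, 135, 130, 110, 110, 106
The 2 values of 110 occupy positions 4–5 → average rank (4+5)/2 = 4.5.
Ranks ≤ 4: {1, 2, 3} → 3 values.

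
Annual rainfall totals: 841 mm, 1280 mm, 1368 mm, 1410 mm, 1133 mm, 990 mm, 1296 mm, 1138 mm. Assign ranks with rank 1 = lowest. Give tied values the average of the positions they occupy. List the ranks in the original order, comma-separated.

Sorted (ascending): 841, 990, 1133, 1138, 1280, 1296, 1368, 1410
No ties — each value takes its position as its rank.

1, 5, 7, 8, 3, 2, 6, 4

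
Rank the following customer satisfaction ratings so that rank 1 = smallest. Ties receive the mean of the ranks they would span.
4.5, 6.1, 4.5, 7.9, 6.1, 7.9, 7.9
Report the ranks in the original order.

1.5, 3.5, 1.5, 6, 3.5, 6, 6

Sorted (ascending): 4.5, 4.5, 6.1, 6.1, 7.9, 7.9, 7.9
The 2 values of 4.5 occupy positions 1–2 → average rank (1+2)/2 = 1.5.
The 2 values of 6.1 occupy positions 3–4 → average rank (3+4)/2 = 3.5.
The 3 values of 7.9 occupy positions 5–7 → average rank 6.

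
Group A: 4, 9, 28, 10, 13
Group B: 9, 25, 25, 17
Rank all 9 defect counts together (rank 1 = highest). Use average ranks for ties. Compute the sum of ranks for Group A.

Sorted (descending): 28, 25, 25, 17, 13, 10, 9, 9, 4
The 2 values of 25 occupy positions 2–3 → average rank (2+3)/2 = 2.5.
The 2 values of 9 occupy positions 7–8 → average rank (7+8)/2 = 7.5.
Group A values → pooled ranks: 4→9, 9→7.5, 28→1, 10→6, 13→5
Rank sum = 9 + 7.5 + 1 + 6 + 5 = 28.5

28.5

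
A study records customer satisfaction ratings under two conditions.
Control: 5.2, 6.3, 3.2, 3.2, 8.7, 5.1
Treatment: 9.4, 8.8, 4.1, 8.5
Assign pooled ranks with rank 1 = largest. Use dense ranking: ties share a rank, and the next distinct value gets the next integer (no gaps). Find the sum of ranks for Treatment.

Sorted (descending): 9.4, 8.8, 8.7, 8.5, 6.3, 5.2, 5.1, 4.1, 3.2, 3.2
The 2 values of 3.2 share dense rank 9.
Remaining distinct values take the next consecutive integers.
Treatment values → pooled ranks: 9.4→1, 8.8→2, 4.1→8, 8.5→4
Rank sum = 1 + 2 + 8 + 4 = 15

15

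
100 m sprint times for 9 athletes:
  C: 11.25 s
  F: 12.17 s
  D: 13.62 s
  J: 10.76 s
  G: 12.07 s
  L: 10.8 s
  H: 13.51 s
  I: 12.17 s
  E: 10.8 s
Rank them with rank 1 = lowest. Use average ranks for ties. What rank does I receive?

Sorted (ascending): 10.76, 10.8, 10.8, 11.25, 12.07, 12.17, 12.17, 13.51, 13.62
The 2 values of 10.8 occupy positions 2–3 → average rank (2+3)/2 = 2.5.
The 2 values of 12.17 occupy positions 6–7 → average rank (6+7)/2 = 6.5.
I has value 12.17 s → rank 6.5.

6.5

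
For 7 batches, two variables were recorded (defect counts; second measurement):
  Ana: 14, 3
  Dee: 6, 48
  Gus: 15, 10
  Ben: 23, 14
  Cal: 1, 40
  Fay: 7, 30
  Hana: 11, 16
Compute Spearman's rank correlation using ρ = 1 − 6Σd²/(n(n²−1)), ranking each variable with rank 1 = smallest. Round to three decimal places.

Ranks of variable 1: 5, 2, 6, 7, 1, 3, 4
Ranks of variable 2: 1, 7, 2, 3, 6, 5, 4
d = r₁ − r₂: 4, -5, 4, 4, -5, -2, 0
d²: 16, 25, 16, 16, 25, 4, 0; Σd² = 102
ρ = 1 − 6·102/(7·48) = 1 − 612/336 = -0.821

-0.821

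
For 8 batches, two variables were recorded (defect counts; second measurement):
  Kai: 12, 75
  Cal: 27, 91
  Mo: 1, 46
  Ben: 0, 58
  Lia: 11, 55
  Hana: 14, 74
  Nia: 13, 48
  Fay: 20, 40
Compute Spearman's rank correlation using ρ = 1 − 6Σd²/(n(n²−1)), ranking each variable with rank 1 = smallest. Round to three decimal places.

Ranks of variable 1: 4, 8, 2, 1, 3, 6, 5, 7
Ranks of variable 2: 7, 8, 2, 5, 4, 6, 3, 1
d = r₁ − r₂: -3, 0, 0, -4, -1, 0, 2, 6
d²: 9, 0, 0, 16, 1, 0, 4, 36; Σd² = 66
ρ = 1 − 6·66/(8·63) = 1 − 396/504 = 0.214

0.214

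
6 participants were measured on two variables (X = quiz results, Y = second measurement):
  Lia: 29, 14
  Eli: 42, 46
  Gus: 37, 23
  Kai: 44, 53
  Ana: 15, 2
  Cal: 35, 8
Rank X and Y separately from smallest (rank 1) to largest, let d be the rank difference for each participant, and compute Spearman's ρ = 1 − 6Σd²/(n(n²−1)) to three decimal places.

Ranks of variable 1: 2, 5, 4, 6, 1, 3
Ranks of variable 2: 3, 5, 4, 6, 1, 2
d = r₁ − r₂: -1, 0, 0, 0, 0, 1
d²: 1, 0, 0, 0, 0, 1; Σd² = 2
ρ = 1 − 6·2/(6·35) = 1 − 12/210 = 0.943

0.943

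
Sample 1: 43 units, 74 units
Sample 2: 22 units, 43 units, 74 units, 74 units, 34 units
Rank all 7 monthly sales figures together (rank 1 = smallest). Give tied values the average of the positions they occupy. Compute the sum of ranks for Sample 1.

Sorted (ascending): 22, 34, 43, 43, 74, 74, 74
The 2 values of 43 occupy positions 3–4 → average rank (3+4)/2 = 3.5.
The 3 values of 74 occupy positions 5–7 → average rank 6.
Sample 1 values → pooled ranks: 43→3.5, 74→6
Rank sum = 3.5 + 6 = 9.5

9.5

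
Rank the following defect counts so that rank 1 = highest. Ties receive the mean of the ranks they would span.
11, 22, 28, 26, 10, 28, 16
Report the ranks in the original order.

6, 4, 1.5, 3, 7, 1.5, 5

Sorted (descending): 28, 28, 26, 22, 16, 11, 10
The 2 values of 28 occupy positions 1–2 → average rank (1+2)/2 = 1.5.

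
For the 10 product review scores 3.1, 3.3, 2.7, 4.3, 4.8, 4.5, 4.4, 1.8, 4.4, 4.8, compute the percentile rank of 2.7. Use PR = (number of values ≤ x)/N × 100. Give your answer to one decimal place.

N = 10.
Strictly below 2.7: 1. Equal to 2.7: 1.
PR = 2/10 × 100 = 20.0

20.0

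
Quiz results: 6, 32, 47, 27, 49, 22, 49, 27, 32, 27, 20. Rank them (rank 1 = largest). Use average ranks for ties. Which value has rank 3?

47

Sorted (descending): 49, 49, 47, 32, 32, 27, 27, 27, 22, 20, 6
The 2 values of 49 occupy positions 1–2 → average rank (1+2)/2 = 1.5.
The 2 values of 32 occupy positions 4–5 → average rank (4+5)/2 = 4.5.
The 3 values of 27 occupy positions 6–8 → average rank 7.
Rank 3 → value 47.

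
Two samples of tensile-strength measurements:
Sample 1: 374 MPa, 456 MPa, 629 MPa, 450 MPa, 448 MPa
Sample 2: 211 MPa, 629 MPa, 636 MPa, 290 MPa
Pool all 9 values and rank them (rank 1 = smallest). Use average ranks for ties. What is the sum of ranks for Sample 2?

Sorted (ascending): 211, 290, 374, 448, 450, 456, 629, 629, 636
The 2 values of 629 occupy positions 7–8 → average rank (7+8)/2 = 7.5.
Sample 2 values → pooled ranks: 211→1, 629→7.5, 636→9, 290→2
Rank sum = 1 + 7.5 + 9 + 2 = 19.5

19.5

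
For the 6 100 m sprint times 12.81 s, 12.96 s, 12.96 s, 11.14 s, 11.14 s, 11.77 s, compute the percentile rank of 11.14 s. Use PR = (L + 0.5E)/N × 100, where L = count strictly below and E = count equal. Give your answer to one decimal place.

16.7

N = 6.
Strictly below 11.14: 0. Equal to 11.14: 2.
PR = (0 + 0.5·2)/6 × 100 = 16.7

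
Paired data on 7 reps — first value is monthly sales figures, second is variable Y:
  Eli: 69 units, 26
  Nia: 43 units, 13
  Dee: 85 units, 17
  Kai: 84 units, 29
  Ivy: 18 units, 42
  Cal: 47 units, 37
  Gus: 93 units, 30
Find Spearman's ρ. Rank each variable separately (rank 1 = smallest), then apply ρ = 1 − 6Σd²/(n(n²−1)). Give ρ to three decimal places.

Ranks of variable 1: 4, 2, 6, 5, 1, 3, 7
Ranks of variable 2: 3, 1, 2, 4, 7, 6, 5
d = r₁ − r₂: 1, 1, 4, 1, -6, -3, 2
d²: 1, 1, 16, 1, 36, 9, 4; Σd² = 68
ρ = 1 − 6·68/(7·48) = 1 − 408/336 = -0.214

-0.214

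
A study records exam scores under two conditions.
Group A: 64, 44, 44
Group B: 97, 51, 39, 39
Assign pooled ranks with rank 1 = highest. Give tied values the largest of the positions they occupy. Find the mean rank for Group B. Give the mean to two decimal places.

Sorted (descending): 97, 64, 51, 44, 44, 39, 39
The 2 values of 44 occupy positions 4–5 → each gets rank 5.
The 2 values of 39 occupy positions 6–7 → each gets rank 7.
Group B values → pooled ranks: 97→1, 51→3, 39→7, 39→7
Mean rank = (1 + 3 + 7 + 7) / 4 = 4.50

4.50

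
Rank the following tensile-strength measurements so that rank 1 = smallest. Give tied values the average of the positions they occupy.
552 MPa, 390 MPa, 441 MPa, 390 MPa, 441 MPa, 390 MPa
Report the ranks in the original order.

Sorted (ascending): 390, 390, 390, 441, 441, 552
The 3 values of 390 occupy positions 1–3 → average rank 2.
The 2 values of 441 occupy positions 4–5 → average rank (4+5)/2 = 4.5.

6, 2, 4.5, 2, 4.5, 2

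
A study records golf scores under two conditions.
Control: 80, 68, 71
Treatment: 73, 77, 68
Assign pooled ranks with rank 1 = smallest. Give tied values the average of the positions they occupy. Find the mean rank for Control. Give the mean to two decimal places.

3.50

Sorted (ascending): 68, 68, 71, 73, 77, 80
The 2 values of 68 occupy positions 1–2 → average rank (1+2)/2 = 1.5.
Control values → pooled ranks: 80→6, 68→1.5, 71→3
Mean rank = (6 + 1.5 + 3) / 3 = 3.50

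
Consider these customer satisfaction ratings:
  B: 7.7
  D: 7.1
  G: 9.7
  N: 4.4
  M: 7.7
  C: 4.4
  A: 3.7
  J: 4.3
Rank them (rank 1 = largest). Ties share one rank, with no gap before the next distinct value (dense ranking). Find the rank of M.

Sorted (descending): 9.7, 7.7, 7.7, 7.1, 4.4, 4.4, 4.3, 3.7
The 2 values of 7.7 share dense rank 2.
The 2 values of 4.4 share dense rank 4.
Remaining distinct values take the next consecutive integers.
M has value 7.7 → rank 2.

2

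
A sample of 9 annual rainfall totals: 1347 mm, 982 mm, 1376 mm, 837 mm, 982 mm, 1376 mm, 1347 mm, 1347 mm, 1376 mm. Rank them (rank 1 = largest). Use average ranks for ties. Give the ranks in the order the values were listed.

Sorted (descending): 1376, 1376, 1376, 1347, 1347, 1347, 982, 982, 837
The 3 values of 1376 occupy positions 1–3 → average rank 2.
The 3 values of 1347 occupy positions 4–6 → average rank 5.
The 2 values of 982 occupy positions 7–8 → average rank (7+8)/2 = 7.5.

5, 7.5, 2, 9, 7.5, 2, 5, 5, 2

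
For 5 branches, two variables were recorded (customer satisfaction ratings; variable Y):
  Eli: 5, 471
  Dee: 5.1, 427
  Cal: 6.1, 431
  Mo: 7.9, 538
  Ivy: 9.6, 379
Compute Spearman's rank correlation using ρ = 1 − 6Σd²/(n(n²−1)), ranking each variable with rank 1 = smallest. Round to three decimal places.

-0.300

Ranks of variable 1: 1, 2, 3, 4, 5
Ranks of variable 2: 4, 2, 3, 5, 1
d = r₁ − r₂: -3, 0, 0, -1, 4
d²: 9, 0, 0, 1, 16; Σd² = 26
ρ = 1 − 6·26/(5·24) = 1 − 156/120 = -0.300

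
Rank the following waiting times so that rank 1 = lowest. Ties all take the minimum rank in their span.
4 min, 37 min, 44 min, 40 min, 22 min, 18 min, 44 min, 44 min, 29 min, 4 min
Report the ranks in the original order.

Sorted (ascending): 4, 4, 18, 22, 29, 37, 40, 44, 44, 44
The 2 values of 4 occupy positions 1–2 → each gets rank 1.
The 3 values of 44 occupy positions 8–10 → each gets rank 8.

1, 6, 8, 7, 4, 3, 8, 8, 5, 1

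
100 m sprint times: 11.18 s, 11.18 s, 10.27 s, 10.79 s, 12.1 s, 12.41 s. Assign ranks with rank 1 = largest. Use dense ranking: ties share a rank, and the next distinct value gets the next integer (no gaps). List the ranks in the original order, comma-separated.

3, 3, 5, 4, 2, 1

Sorted (descending): 12.41, 12.1, 11.18, 11.18, 10.79, 10.27
The 2 values of 11.18 share dense rank 3.
Remaining distinct values take the next consecutive integers.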